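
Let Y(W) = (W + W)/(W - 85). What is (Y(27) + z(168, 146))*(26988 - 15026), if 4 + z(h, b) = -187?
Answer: -66580492/29 ≈ -2.2959e+6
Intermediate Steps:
Y(W) = 2*W/(-85 + W) (Y(W) = (2*W)/(-85 + W) = 2*W/(-85 + W))
z(h, b) = -191 (z(h, b) = -4 - 187 = -191)
(Y(27) + z(168, 146))*(26988 - 15026) = (2*27/(-85 + 27) - 191)*(26988 - 15026) = (2*27/(-58) - 191)*11962 = (2*27*(-1/58) - 191)*11962 = (-27/29 - 191)*11962 = -5566/29*11962 = -66580492/29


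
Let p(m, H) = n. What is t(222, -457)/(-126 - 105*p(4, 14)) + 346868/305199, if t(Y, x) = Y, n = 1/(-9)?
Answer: -84286810/104683257 ≈ -0.80516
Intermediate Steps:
n = -1/9 ≈ -0.11111
p(m, H) = -1/9
t(222, -457)/(-126 - 105*p(4, 14)) + 346868/305199 = 222/(-126 - 105*(-1/9)) + 346868/305199 = 222/(-126 + 35/3) + 346868*(1/305199) = 222/(-343/3) + 346868/305199 = 222*(-3/343) + 346868/305199 = -666/343 + 346868/305199 = -84286810/104683257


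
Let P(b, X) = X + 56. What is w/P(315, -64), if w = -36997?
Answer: 36997/8 ≈ 4624.6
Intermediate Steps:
P(b, X) = 56 + X
w/P(315, -64) = -36997/(56 - 64) = -36997/(-8) = -36997*(-⅛) = 36997/8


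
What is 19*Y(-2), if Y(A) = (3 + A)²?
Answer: 19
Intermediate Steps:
19*Y(-2) = 19*(3 - 2)² = 19*1² = 19*1 = 19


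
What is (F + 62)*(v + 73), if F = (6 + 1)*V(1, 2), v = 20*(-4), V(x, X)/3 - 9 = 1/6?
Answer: -3563/2 ≈ -1781.5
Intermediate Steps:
V(x, X) = 55/2 (V(x, X) = 27 + 3/6 = 27 + 3*(⅙) = 27 + ½ = 55/2)
v = -80
F = 385/2 (F = (6 + 1)*(55/2) = 7*(55/2) = 385/2 ≈ 192.50)
(F + 62)*(v + 73) = (385/2 + 62)*(-80 + 73) = (509/2)*(-7) = -3563/2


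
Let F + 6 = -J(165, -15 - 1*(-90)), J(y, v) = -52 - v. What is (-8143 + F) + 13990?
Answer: 5968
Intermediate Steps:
F = 121 (F = -6 - (-52 - (-15 - 1*(-90))) = -6 - (-52 - (-15 + 90)) = -6 - (-52 - 1*75) = -6 - (-52 - 75) = -6 - 1*(-127) = -6 + 127 = 121)
(-8143 + F) + 13990 = (-8143 + 121) + 13990 = -8022 + 13990 = 5968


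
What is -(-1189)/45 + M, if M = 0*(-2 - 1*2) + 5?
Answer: 1414/45 ≈ 31.422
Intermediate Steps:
M = 5 (M = 0*(-2 - 2) + 5 = 0*(-4) + 5 = 0 + 5 = 5)
-(-1189)/45 + M = -(-1189)/45 + 5 = -29*(-41/45) + 5 = 1189/45 + 5 = 1414/45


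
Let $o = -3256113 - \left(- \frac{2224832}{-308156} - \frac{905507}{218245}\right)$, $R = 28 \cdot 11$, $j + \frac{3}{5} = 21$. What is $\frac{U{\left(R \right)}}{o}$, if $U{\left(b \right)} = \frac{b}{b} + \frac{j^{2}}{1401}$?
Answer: $- \frac{50920992234473}{127832623587422591170} \approx -3.9834 \cdot 10^{-7}$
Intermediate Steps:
$j = \frac{102}{5}$ ($j = - \frac{3}{5} + 21 = \frac{102}{5} \approx 20.4$)
$R = 308$
$U{\left(b \right)} = \frac{15143}{11675}$ ($U{\left(b \right)} = \frac{b}{b} + \frac{\left(\frac{102}{5}\right)^{2}}{1401} = 1 + \frac{10404}{25} \cdot \frac{1}{1401} = 1 + \frac{3468}{11675} = \frac{15143}{11675}$)
$o = - \frac{54746305604891902}{16813376555}$ ($o = -3256113 - \left(\left(-2224832\right) \left(- \frac{1}{308156}\right) - \frac{905507}{218245}\right) = -3256113 - \left(\frac{556208}{77039} - \frac{905507}{218245}\right) = -3256113 - \frac{51630261187}{16813376555} = - \frac{54746305604891902}{16813376555} \approx -3.2561 \cdot 10^{6}$)
$\frac{U{\left(R \right)}}{o} = \frac{15143}{11675 \left(- \frac{54746305604891902}{16813376555}\right)} = \frac{15143}{11675} \left(- \frac{16813376555}{54746305604891902}\right) = - \frac{50920992234473}{127832623587422591170}$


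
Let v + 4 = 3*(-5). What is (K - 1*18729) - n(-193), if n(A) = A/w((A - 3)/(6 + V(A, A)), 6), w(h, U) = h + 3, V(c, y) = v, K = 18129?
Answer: -138491/235 ≈ -589.32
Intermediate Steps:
v = -19 (v = -4 + 3*(-5) = -4 - 15 = -19)
V(c, y) = -19
w(h, U) = 3 + h
n(A) = A/(42/13 - A/13) (n(A) = A/(3 + (A - 3)/(6 - 19)) = A/(3 + (-3 + A)/(-13)) = A/(3 + (-3 + A)*(-1/13)) = A/(3 + (3/13 - A/13)) = A/(42/13 - A/13))
(K - 1*18729) - n(-193) = (18129 - 1*18729) - 13*(-193)/(42 - 1*(-193)) = (18129 - 18729) - 13*(-193)/(42 + 193) = -600 - 13*(-193)/235 = -600 - 1*(-2509/235) = -600 + 2509/235 = -138491/235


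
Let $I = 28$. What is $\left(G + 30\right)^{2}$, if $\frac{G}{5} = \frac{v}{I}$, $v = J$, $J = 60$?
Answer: $\frac{81225}{49} \approx 1657.7$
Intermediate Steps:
$v = 60$
$G = \frac{75}{7}$ ($G = 5 \cdot \frac{60}{28} = 5 \cdot 60 \cdot \frac{1}{28} = 5 \cdot \frac{15}{7} = \frac{75}{7} \approx 10.714$)
$\left(G + 30\right)^{2} = \left(\frac{75}{7} + 30\right)^{2} = \left(\frac{285}{7}\right)^{2} = \frac{81225}{49}$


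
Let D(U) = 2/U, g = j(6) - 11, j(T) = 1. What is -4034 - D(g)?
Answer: -20169/5 ≈ -4033.8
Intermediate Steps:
g = -10 (g = 1 - 11 = -10)
-4034 - D(g) = -4034 - 2/(-10) = -4034 - 2*(-1)/10 = -4034 - 1*(-⅕) = -4034 + ⅕ = -20169/5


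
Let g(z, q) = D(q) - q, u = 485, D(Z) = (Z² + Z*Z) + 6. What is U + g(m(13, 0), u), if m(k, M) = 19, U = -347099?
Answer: 122872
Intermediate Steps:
D(Z) = 6 + 2*Z² (D(Z) = (Z² + Z²) + 6 = 2*Z² + 6 = 6 + 2*Z²)
g(z, q) = 6 - q + 2*q² (g(z, q) = (6 + 2*q²) - q = 6 - q + 2*q²)
U + g(m(13, 0), u) = -347099 + (6 - 1*485 + 2*485²) = -347099 + (6 - 485 + 2*235225) = -347099 + (6 - 485 + 470450) = -347099 + 469971 = 122872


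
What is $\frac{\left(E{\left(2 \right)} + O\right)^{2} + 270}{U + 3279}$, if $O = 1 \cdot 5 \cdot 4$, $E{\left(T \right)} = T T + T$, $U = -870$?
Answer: $\frac{86}{219} \approx 0.39269$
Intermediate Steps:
$E{\left(T \right)} = T + T^{2}$ ($E{\left(T \right)} = T^{2} + T = T + T^{2}$)
$O = 20$ ($O = 5 \cdot 4 = 20$)
$\frac{\left(E{\left(2 \right)} + O\right)^{2} + 270}{U + 3279} = \frac{\left(2 \left(1 + 2\right) + 20\right)^{2} + 270}{-870 + 3279} = \frac{\left(2 \cdot 3 + 20\right)^{2} + 270}{2409} = \left(\left(6 + 20\right)^{2} + 270\right) \frac{1}{2409} = \left(26^{2} + 270\right) \frac{1}{2409} = \left(676 + 270\right) \frac{1}{2409} = 946 \cdot \frac{1}{2409} = \frac{86}{219}$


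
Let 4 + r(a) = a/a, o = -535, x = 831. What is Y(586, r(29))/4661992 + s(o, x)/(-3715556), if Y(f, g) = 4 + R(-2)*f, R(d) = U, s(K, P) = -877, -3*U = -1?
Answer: 905475215/3247854815166 ≈ 0.00027879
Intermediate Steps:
U = ⅓ (U = -⅓*(-1) = ⅓ ≈ 0.33333)
R(d) = ⅓
r(a) = -3 (r(a) = -4 + a/a = -4 + 1 = -3)
Y(f, g) = 4 + f/3
Y(586, r(29))/4661992 + s(o, x)/(-3715556) = (4 + (⅓)*586)/4661992 - 877/(-3715556) = (4 + 586/3)*(1/4661992) - 877*(-1/3715556) = (598/3)*(1/4661992) + 877/3715556 = 299/6992988 + 877/3715556 = 905475215/3247854815166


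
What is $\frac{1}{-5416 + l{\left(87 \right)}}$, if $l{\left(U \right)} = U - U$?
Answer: $- \frac{1}{5416} \approx -0.00018464$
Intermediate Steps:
$l{\left(U \right)} = 0$
$\frac{1}{-5416 + l{\left(87 \right)}} = \frac{1}{-5416 + 0} = \frac{1}{-5416} = - \frac{1}{5416}$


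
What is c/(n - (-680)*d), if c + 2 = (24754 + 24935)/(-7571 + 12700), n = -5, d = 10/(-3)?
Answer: -118293/34954135 ≈ -0.0033842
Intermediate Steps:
d = -10/3 (d = 10*(-⅓) = -10/3 ≈ -3.3333)
c = 39431/5129 (c = -2 + (24754 + 24935)/(-7571 + 12700) = -2 + 49689/5129 = 39431/5129 ≈ 7.6879)
c/(n - (-680)*d) = 39431/(5129*(-5 - (-680)*(-10)/3)) = 39431/(5129*(-5 - 68*100/3)) = 39431/(5129*(-5 - 6800/3)) = 39431/(5129*(-6815/3)) = (39431/5129)*(-3/6815) = -118293/34954135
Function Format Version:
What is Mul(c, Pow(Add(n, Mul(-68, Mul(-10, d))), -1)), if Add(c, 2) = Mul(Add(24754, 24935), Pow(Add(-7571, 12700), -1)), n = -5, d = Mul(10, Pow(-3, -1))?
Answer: Rational(-118293, 34954135) ≈ -0.0033842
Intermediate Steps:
d = Rational(-10, 3) (d = Mul(10, Rational(-1, 3)) = Rational(-10, 3) ≈ -3.3333)
c = Rational(39431, 5129) (c = Add(-2, Mul(Add(24754, 24935), Pow(Add(-7571, 12700), -1))) = Add(-2, Mul(49689, Pow(5129, -1))) = Add(-2, Mul(49689, Rational(1, 5129))) = Add(-2, Rational(49689, 5129)) = Rational(39431, 5129) ≈ 7.6879)
Mul(c, Pow(Add(n, Mul(-68, Mul(-10, d))), -1)) = Mul(Rational(39431, 5129), Pow(Add(-5, Mul(-68, Mul(-10, Rational(-10, 3)))), -1)) = Mul(Rational(39431, 5129), Pow(Add(-5, Mul(-68, Rational(100, 3))), -1)) = Mul(Rational(39431, 5129), Pow(Add(-5, Rational(-6800, 3)), -1)) = Mul(Rational(39431, 5129), Pow(Rational(-6815, 3), -1)) = Mul(Rational(39431, 5129), Rational(-3, 6815)) = Rational(-118293, 34954135)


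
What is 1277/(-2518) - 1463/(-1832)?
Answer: 672185/2306488 ≈ 0.29143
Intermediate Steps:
1277/(-2518) - 1463/(-1832) = 1277*(-1/2518) - 1463*(-1/1832) = -1277/2518 + 1463/1832 = 672185/2306488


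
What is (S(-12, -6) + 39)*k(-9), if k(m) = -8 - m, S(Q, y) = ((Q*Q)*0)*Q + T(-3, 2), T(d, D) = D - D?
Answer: 39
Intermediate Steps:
T(d, D) = 0
S(Q, y) = 0 (S(Q, y) = ((Q*Q)*0)*Q + 0 = (Q²*0)*Q + 0 = 0*Q + 0 = 0 + 0 = 0)
(S(-12, -6) + 39)*k(-9) = (0 + 39)*(-8 - 1*(-9)) = 39*(-8 + 9) = 39*1 = 39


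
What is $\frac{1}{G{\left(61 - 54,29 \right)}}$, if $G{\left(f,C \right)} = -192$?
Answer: $- \frac{1}{192} \approx -0.0052083$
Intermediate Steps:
$\frac{1}{G{\left(61 - 54,29 \right)}} = \frac{1}{-192} = - \frac{1}{192}$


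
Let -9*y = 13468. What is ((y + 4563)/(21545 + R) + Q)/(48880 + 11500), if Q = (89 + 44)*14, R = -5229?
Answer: 273451127/8866440720 ≈ 0.030841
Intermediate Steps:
y = -13468/9 (y = -⅑*13468 = -13468/9 ≈ -1496.4)
Q = 1862 (Q = 133*14 = 1862)
((y + 4563)/(21545 + R) + Q)/(48880 + 11500) = ((-13468/9 + 4563)/(21545 - 5229) + 1862)/(48880 + 11500) = ((27599/9)/16316 + 1862)/60380 = ((27599/9)*(1/16316) + 1862)*(1/60380) = (27599/146844 + 1862)*(1/60380) = (273451127/146844)*(1/60380) = 273451127/8866440720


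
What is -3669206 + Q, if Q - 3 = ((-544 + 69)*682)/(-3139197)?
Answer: -11518350726041/3139197 ≈ -3.6692e+6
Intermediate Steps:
Q = 9741541/3139197 (Q = 3 + ((-544 + 69)*682)/(-3139197) = 3 - 475*682*(-1/3139197) = 3 - 323950*(-1/3139197) = 3 + 323950/3139197 = 9741541/3139197 ≈ 3.1032)
-3669206 + Q = -3669206 + 9741541/3139197 = -11518350726041/3139197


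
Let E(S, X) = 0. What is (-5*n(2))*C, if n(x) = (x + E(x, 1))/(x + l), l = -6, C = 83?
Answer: 415/2 ≈ 207.50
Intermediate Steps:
n(x) = x/(-6 + x) (n(x) = (x + 0)/(x - 6) = x/(-6 + x))
(-5*n(2))*C = -10/(-6 + 2)*83 = -10/(-4)*83 = -10*(-1)/4*83 = -5*(-½)*83 = (5/2)*83 = 415/2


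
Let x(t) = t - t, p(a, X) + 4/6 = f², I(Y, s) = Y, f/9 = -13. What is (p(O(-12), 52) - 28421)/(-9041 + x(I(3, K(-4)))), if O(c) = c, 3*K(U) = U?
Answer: 44198/27123 ≈ 1.6295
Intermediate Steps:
f = -117 (f = 9*(-13) = -117)
K(U) = U/3
p(a, X) = 41065/3 (p(a, X) = -⅔ + (-117)² = -⅔ + 13689 = 41065/3)
x(t) = 0
(p(O(-12), 52) - 28421)/(-9041 + x(I(3, K(-4)))) = (41065/3 - 28421)/(-9041 + 0) = -44198/3/(-9041) = -44198/3*(-1/9041) = 44198/27123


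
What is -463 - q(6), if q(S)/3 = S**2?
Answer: -571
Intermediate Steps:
q(S) = 3*S**2
-463 - q(6) = -463 - 3*6**2 = -463 - 3*36 = -463 - 1*108 = -463 - 108 = -571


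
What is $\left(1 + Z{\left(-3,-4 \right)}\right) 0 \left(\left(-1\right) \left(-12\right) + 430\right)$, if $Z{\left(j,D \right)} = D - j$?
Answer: $0$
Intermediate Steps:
$\left(1 + Z{\left(-3,-4 \right)}\right) 0 \left(\left(-1\right) \left(-12\right) + 430\right) = \left(1 - 1\right) 0 \left(\left(-1\right) \left(-12\right) + 430\right) = \left(1 + \left(-4 + 3\right)\right) 0 \left(12 + 430\right) = \left(1 - 1\right) 0 \cdot 442 = 0 \cdot 0 \cdot 442 = 0 \cdot 442 = 0$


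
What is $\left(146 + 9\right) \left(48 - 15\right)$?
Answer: $5115$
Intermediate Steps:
$\left(146 + 9\right) \left(48 - 15\right) = 155 \cdot 33 = 5115$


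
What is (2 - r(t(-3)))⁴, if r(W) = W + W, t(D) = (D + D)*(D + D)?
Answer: 24010000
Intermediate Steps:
t(D) = 4*D² (t(D) = (2*D)*(2*D) = 4*D²)
r(W) = 2*W
(2 - r(t(-3)))⁴ = (2 - 2*4*(-3)²)⁴ = (2 - 2*4*9)⁴ = (2 - 2*36)⁴ = (2 - 1*72)⁴ = (2 - 72)⁴ = (-70)⁴ = 24010000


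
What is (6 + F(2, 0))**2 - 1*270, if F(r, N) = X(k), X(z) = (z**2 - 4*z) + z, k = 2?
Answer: -254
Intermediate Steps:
X(z) = z**2 - 3*z
F(r, N) = -2 (F(r, N) = 2*(-3 + 2) = 2*(-1) = -2)
(6 + F(2, 0))**2 - 1*270 = (6 - 2)**2 - 1*270 = 4**2 - 270 = 16 - 270 = -254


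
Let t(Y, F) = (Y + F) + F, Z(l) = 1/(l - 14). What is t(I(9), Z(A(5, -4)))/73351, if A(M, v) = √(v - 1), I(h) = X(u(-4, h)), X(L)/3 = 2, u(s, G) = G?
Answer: 1178/14743551 - 2*I*√5/14743551 ≈ 7.9899e-5 - 3.0333e-7*I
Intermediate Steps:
X(L) = 6 (X(L) = 3*2 = 6)
I(h) = 6
A(M, v) = √(-1 + v)
Z(l) = 1/(-14 + l)
t(Y, F) = Y + 2*F (t(Y, F) = (F + Y) + F = Y + 2*F)
t(I(9), Z(A(5, -4)))/73351 = (6 + 2/(-14 + √(-1 - 4)))/73351 = (6 + 2/(-14 + √(-5)))*(1/73351) = (6 + 2/(-14 + I*√5))*(1/73351) = 6/73351 + 2/(73351*(-14 + I*√5))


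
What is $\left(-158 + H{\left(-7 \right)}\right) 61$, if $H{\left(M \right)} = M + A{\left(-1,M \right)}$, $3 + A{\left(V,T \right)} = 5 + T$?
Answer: $-10370$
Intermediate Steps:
$A{\left(V,T \right)} = 2 + T$ ($A{\left(V,T \right)} = -3 + \left(5 + T\right) = 2 + T$)
$H{\left(M \right)} = 2 + 2 M$ ($H{\left(M \right)} = M + \left(2 + M\right) = 2 + 2 M$)
$\left(-158 + H{\left(-7 \right)}\right) 61 = \left(-158 + \left(2 + 2 \left(-7\right)\right)\right) 61 = \left(-158 + \left(2 - 14\right)\right) 61 = \left(-158 - 12\right) 61 = \left(-170\right) 61 = -10370$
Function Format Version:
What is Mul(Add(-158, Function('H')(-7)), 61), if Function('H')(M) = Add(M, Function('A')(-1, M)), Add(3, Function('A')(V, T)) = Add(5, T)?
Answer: -10370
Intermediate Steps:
Function('A')(V, T) = Add(2, T) (Function('A')(V, T) = Add(-3, Add(5, T)) = Add(2, T))
Function('H')(M) = Add(2, Mul(2, M)) (Function('H')(M) = Add(M, Add(2, M)) = Add(2, Mul(2, M)))
Mul(Add(-158, Function('H')(-7)), 61) = Mul(Add(-158, Add(2, Mul(2, -7))), 61) = Mul(Add(-158, Add(2, -14)), 61) = Mul(Add(-158, -12), 61) = Mul(-170, 61) = -10370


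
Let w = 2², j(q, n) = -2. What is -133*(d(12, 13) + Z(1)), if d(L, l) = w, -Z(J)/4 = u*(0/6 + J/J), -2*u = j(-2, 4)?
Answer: 0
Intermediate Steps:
u = 1 (u = -½*(-2) = 1)
Z(J) = -4 (Z(J) = -4*(0/6 + J/J) = -4*(0*(⅙) + 1) = -4*(0 + 1) = -4)
w = 4
d(L, l) = 4
-133*(d(12, 13) + Z(1)) = -133*(4 - 4) = -133*0 = 0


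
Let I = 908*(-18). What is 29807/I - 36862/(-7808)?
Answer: 23108717/7975872 ≈ 2.8973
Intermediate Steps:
I = -16344
29807/I - 36862/(-7808) = 29807/(-16344) - 36862/(-7808) = 29807*(-1/16344) - 36862*(-1/7808) = -29807/16344 + 18431/3904 = 23108717/7975872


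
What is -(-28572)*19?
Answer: 542868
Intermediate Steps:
-(-28572)*19 = -28572*(-19) = 542868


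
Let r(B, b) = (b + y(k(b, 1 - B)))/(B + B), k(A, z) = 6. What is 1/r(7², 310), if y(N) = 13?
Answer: 98/323 ≈ 0.30341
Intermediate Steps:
r(B, b) = (13 + b)/(2*B) (r(B, b) = (b + 13)/(B + B) = (13 + b)/((2*B)) = (13 + b)*(1/(2*B)) = (13 + b)/(2*B))
1/r(7², 310) = 1/((13 + 310)/(2*(7²))) = 1/((½)*323/49) = 1/((½)*(1/49)*323) = 1/(323/98) = 98/323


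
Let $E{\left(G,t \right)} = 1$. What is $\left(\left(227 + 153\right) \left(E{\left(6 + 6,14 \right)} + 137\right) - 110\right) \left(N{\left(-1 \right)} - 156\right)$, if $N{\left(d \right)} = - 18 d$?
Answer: $-7221540$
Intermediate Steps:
$\left(\left(227 + 153\right) \left(E{\left(6 + 6,14 \right)} + 137\right) - 110\right) \left(N{\left(-1 \right)} - 156\right) = \left(\left(227 + 153\right) \left(1 + 137\right) - 110\right) \left(\left(-18\right) \left(-1\right) - 156\right) = \left(380 \cdot 138 - 110\right) \left(18 - 156\right) = \left(52440 - 110\right) \left(-138\right) = 52330 \left(-138\right) = -7221540$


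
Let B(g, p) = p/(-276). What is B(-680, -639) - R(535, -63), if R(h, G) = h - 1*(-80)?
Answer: -56367/92 ≈ -612.68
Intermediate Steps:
R(h, G) = 80 + h (R(h, G) = h + 80 = 80 + h)
B(g, p) = -p/276 (B(g, p) = p*(-1/276) = -p/276)
B(-680, -639) - R(535, -63) = -1/276*(-639) - (80 + 535) = 213/92 - 1*615 = 213/92 - 615 = -56367/92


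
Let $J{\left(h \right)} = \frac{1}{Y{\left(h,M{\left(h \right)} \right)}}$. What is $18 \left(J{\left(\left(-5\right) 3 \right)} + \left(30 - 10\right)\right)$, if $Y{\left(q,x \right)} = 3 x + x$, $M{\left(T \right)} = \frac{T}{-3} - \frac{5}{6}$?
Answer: $\frac{9027}{25} \approx 361.08$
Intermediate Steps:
$M{\left(T \right)} = - \frac{5}{6} - \frac{T}{3}$ ($M{\left(T \right)} = T \left(- \frac{1}{3}\right) - \frac{5}{6} = - \frac{T}{3} - \frac{5}{6} = - \frac{5}{6} - \frac{T}{3}$)
$Y{\left(q,x \right)} = 4 x$
$J{\left(h \right)} = \frac{1}{- \frac{10}{3} - \frac{4 h}{3}}$ ($J{\left(h \right)} = \frac{1}{4 \left(- \frac{5}{6} - \frac{h}{3}\right)} = \frac{1}{- \frac{10}{3} - \frac{4 h}{3}}$)
$18 \left(J{\left(\left(-5\right) 3 \right)} + \left(30 - 10\right)\right) = 18 \left(- \frac{3}{10 + 4 \left(\left(-5\right) 3\right)} + \left(30 - 10\right)\right) = 18 \left(- \frac{3}{10 + 4 \left(-15\right)} + \left(30 - 10\right)\right) = 18 \left(- \frac{3}{10 - 60} + 20\right) = 18 \left(- \frac{3}{-50} + 20\right) = 18 \left(\left(-3\right) \left(- \frac{1}{50}\right) + 20\right) = 18 \left(\frac{3}{50} + 20\right) = 18 \cdot \frac{1003}{50} = \frac{9027}{25}$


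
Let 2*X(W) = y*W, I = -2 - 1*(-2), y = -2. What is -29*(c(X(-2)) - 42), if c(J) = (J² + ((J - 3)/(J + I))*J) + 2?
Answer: 1073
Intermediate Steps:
I = 0 (I = -2 + 2 = 0)
X(W) = -W (X(W) = (-2*W)/2 = -W)
c(J) = -1 + J + J² (c(J) = (J² + ((J - 3)/(J + 0))*J) + 2 = (J² + ((-3 + J)/J)*J) + 2 = (J² + (-3 + J)) + 2 = (-3 + J + J²) + 2 = -1 + J + J²)
-29*(c(X(-2)) - 42) = -29*((-1 - 1*(-2) + (-1*(-2))²) - 42) = -29*((-1 + 2 + 2²) - 42) = -29*((-1 + 2 + 4) - 42) = -29*(5 - 42) = -29*(-37) = 1073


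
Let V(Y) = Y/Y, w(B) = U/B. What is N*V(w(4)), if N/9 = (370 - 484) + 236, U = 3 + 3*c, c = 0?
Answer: 1098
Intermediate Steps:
U = 3 (U = 3 + 3*0 = 3 + 0 = 3)
w(B) = 3/B
V(Y) = 1
N = 1098 (N = 9*((370 - 484) + 236) = 9*(-114 + 236) = 9*122 = 1098)
N*V(w(4)) = 1098*1 = 1098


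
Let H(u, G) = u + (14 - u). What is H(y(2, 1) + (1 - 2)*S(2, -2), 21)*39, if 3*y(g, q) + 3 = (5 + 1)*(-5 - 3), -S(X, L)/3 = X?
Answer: 546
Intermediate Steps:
S(X, L) = -3*X
y(g, q) = -17 (y(g, q) = -1 + ((5 + 1)*(-5 - 3))/3 = -1 + (6*(-8))/3 = -1 + (⅓)*(-48) = -1 - 16 = -17)
H(u, G) = 14
H(y(2, 1) + (1 - 2)*S(2, -2), 21)*39 = 14*39 = 546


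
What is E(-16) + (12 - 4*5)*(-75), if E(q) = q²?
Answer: 856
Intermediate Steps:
E(-16) + (12 - 4*5)*(-75) = (-16)² + (12 - 4*5)*(-75) = 256 + (12 - 20)*(-75) = 256 - 8*(-75) = 256 + 600 = 856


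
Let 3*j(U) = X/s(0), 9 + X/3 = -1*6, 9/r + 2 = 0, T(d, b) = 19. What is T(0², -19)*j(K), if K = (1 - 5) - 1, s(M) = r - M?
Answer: 190/3 ≈ 63.333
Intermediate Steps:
r = -9/2 (r = 9/(-2 + 0) = 9/(-2) = 9*(-½) = -9/2 ≈ -4.5000)
s(M) = -9/2 - M
X = -45 (X = -27 + 3*(-1*6) = -27 + 3*(-6) = -27 - 18 = -45)
K = -5 (K = -4 - 1 = -5)
j(U) = 10/3 (j(U) = (-45/(-9/2 - 1*0))/3 = (-45/(-9/2 + 0))/3 = (-45/(-9/2))/3 = (-45*(-2/9))/3 = (⅓)*10 = 10/3)
T(0², -19)*j(K) = 19*(10/3) = 190/3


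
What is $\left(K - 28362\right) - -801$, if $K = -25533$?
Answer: $-53094$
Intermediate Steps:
$\left(K - 28362\right) - -801 = \left(-25533 - 28362\right) - -801 = -53895 + 801 = -53094$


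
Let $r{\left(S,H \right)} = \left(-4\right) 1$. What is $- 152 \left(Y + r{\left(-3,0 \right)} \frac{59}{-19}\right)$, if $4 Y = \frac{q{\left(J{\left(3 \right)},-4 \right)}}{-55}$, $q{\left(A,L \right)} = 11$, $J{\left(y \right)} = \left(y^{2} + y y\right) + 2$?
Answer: $- \frac{9402}{5} \approx -1880.4$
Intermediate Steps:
$J{\left(y \right)} = 2 + 2 y^{2}$ ($J{\left(y \right)} = \left(y^{2} + y^{2}\right) + 2 = 2 y^{2} + 2 = 2 + 2 y^{2}$)
$r{\left(S,H \right)} = -4$
$Y = - \frac{1}{20}$ ($Y = \frac{11 \frac{1}{-55}}{4} = \frac{11 \left(- \frac{1}{55}\right)}{4} = \frac{1}{4} \left(- \frac{1}{5}\right) = - \frac{1}{20} \approx -0.05$)
$- 152 \left(Y + r{\left(-3,0 \right)} \frac{59}{-19}\right) = - 152 \left(- \frac{1}{20} - 4 \frac{59}{-19}\right) = - 152 \left(- \frac{1}{20} - 4 \cdot 59 \left(- \frac{1}{19}\right)\right) = - 152 \left(- \frac{1}{20} - - \frac{236}{19}\right) = - 152 \left(- \frac{1}{20} + \frac{236}{19}\right) = \left(-152\right) \frac{4701}{380} = - \frac{9402}{5}$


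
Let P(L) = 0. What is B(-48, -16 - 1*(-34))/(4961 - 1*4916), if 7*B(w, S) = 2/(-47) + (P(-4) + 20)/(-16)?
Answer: -27/6580 ≈ -0.0041033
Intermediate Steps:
B(w, S) = -243/1316 (B(w, S) = (2/(-47) + (0 + 20)/(-16))/7 = (2*(-1/47) + 20*(-1/16))/7 = (-2/47 - 5/4)/7 = (⅐)*(-243/188) = -243/1316)
B(-48, -16 - 1*(-34))/(4961 - 1*4916) = -243/(1316*(4961 - 1*4916)) = -243/(1316*(4961 - 4916)) = -243/1316/45 = -243/1316*1/45 = -27/6580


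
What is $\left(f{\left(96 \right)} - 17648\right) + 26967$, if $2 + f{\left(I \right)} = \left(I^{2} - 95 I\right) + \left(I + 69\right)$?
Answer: $9578$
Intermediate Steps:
$f{\left(I \right)} = 67 + I^{2} - 94 I$ ($f{\left(I \right)} = -2 + \left(\left(I^{2} - 95 I\right) + \left(I + 69\right)\right) = -2 + \left(\left(I^{2} - 95 I\right) + \left(69 + I\right)\right) = -2 + \left(69 + I^{2} - 94 I\right) = 67 + I^{2} - 94 I$)
$\left(f{\left(96 \right)} - 17648\right) + 26967 = \left(\left(67 + 96^{2} - 9024\right) - 17648\right) + 26967 = \left(\left(67 + 9216 - 9024\right) - 17648\right) + 26967 = \left(259 - 17648\right) + 26967 = -17389 + 26967 = 9578$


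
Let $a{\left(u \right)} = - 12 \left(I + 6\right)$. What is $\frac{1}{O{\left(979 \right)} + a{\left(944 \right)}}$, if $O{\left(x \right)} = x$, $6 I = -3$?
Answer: $\frac{1}{913} \approx 0.0010953$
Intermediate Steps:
$I = - \frac{1}{2}$ ($I = \frac{1}{6} \left(-3\right) = - \frac{1}{2} \approx -0.5$)
$a{\left(u \right)} = -66$ ($a{\left(u \right)} = - 12 \left(- \frac{1}{2} + 6\right) = \left(-12\right) \frac{11}{2} = -66$)
$\frac{1}{O{\left(979 \right)} + a{\left(944 \right)}} = \frac{1}{979 - 66} = \frac{1}{913}$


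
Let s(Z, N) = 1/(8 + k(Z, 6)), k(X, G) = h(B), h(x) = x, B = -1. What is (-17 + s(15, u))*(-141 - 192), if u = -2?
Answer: 39294/7 ≈ 5613.4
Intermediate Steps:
k(X, G) = -1
s(Z, N) = ⅐ (s(Z, N) = 1/(8 - 1) = 1/7 = ⅐)
(-17 + s(15, u))*(-141 - 192) = (-17 + ⅐)*(-141 - 192) = -118/7*(-333) = 39294/7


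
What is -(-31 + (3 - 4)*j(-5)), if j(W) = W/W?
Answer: 32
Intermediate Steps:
j(W) = 1
-(-31 + (3 - 4)*j(-5)) = -(-31 + (3 - 4)*1) = -(-31 - 1*1) = -(-31 - 1) = -1*(-32) = 32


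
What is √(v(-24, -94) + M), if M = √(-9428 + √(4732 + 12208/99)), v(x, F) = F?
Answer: √(-102366 + 33*√6*11^(¾)*√(√120169 - 14142*√11))/33 ≈ 4.5214 + 10.698*I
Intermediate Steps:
M = √(-9428 + 2*√1321859/33) (M = √(-9428 + √(4732 + 12208*(1/99))) = √(-9428 + √(4732 + 12208/99)) = √(-9428 + √(480676/99)) = √(-9428 + 2*√1321859/33) ≈ 96.738*I)
√(v(-24, -94) + M) = √(-94 + 11^(¾)*√(-84852*√11 + 6*√120169)/33)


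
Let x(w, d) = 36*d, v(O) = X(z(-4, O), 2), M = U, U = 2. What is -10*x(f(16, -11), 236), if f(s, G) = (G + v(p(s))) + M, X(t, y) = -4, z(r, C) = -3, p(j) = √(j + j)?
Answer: -84960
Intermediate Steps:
p(j) = √2*√j (p(j) = √(2*j) = √2*√j)
M = 2
v(O) = -4
f(s, G) = -2 + G (f(s, G) = (G - 4) + 2 = (-4 + G) + 2 = -2 + G)
-10*x(f(16, -11), 236) = -360*236 = -10*8496 = -84960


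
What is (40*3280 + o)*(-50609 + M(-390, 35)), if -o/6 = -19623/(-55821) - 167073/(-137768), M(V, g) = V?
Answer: -8575493903216010797/1281724588 ≈ -6.6906e+9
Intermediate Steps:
o = -12029603397/1281724588 (o = -6*(-19623/(-55821) - 167073/(-137768)) = -6*(-19623*(-1/55821) - 167073*(-1/137768)) = -6*(6541/18607 + 167073/137768) = -6*4009867799/2563449176 = -12029603397/1281724588 ≈ -9.3855)
(40*3280 + o)*(-50609 + M(-390, 35)) = (40*3280 - 12029603397/1281724588)*(-50609 - 390) = (131200 - 12029603397/1281724588)*(-50999) = (168150236342203/1281724588)*(-50999) = -8575493903216010797/1281724588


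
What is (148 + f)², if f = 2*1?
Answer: 22500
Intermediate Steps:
f = 2
(148 + f)² = (148 + 2)² = 150² = 22500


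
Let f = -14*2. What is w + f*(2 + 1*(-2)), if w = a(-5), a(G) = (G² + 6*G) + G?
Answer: -10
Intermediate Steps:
f = -28
a(G) = G² + 7*G
w = -10 (w = -5*(7 - 5) = -5*2 = -10)
w + f*(2 + 1*(-2)) = -10 - 28*(2 + 1*(-2)) = -10 - 28*(2 - 2) = -10 - 28*0 = -10 + 0 = -10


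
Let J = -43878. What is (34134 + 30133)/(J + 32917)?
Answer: -64267/10961 ≈ -5.8632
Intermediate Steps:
(34134 + 30133)/(J + 32917) = (34134 + 30133)/(-43878 + 32917) = 64267/(-10961) = 64267*(-1/10961) = -64267/10961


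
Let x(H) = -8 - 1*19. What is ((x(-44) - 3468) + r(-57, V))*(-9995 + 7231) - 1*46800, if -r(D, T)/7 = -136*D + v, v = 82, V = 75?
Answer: 161185612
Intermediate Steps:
x(H) = -27 (x(H) = -8 - 19 = -27)
r(D, T) = -574 + 952*D (r(D, T) = -7*(-136*D + 82) = -7*(82 - 136*D) = -574 + 952*D)
((x(-44) - 3468) + r(-57, V))*(-9995 + 7231) - 1*46800 = ((-27 - 3468) + (-574 + 952*(-57)))*(-9995 + 7231) - 1*46800 = (-3495 + (-574 - 54264))*(-2764) - 46800 = (-3495 - 54838)*(-2764) - 46800 = -58333*(-2764) - 46800 = 161232412 - 46800 = 161185612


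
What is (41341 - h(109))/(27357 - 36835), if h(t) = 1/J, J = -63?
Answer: -1302242/298557 ≈ -4.3618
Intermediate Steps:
h(t) = -1/63 (h(t) = 1/(-63) = -1/63)
(41341 - h(109))/(27357 - 36835) = (41341 - 1*(-1/63))/(27357 - 36835) = (41341 + 1/63)/(-9478) = (2604484/63)*(-1/9478) = -1302242/298557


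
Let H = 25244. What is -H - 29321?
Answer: -54565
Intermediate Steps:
-H - 29321 = -1*25244 - 29321 = -25244 - 29321 = -54565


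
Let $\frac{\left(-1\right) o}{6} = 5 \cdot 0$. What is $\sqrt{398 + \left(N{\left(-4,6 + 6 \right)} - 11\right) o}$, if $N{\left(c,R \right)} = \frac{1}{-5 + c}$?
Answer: $\sqrt{398} \approx 19.95$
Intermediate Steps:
$o = 0$ ($o = - 6 \cdot 5 \cdot 0 = \left(-6\right) 0 = 0$)
$\sqrt{398 + \left(N{\left(-4,6 + 6 \right)} - 11\right) o} = \sqrt{398 + \left(\frac{1}{-5 - 4} - 11\right) 0} = \sqrt{398 + \left(\frac{1}{-9} - 11\right) 0} = \sqrt{398 + \left(- \frac{1}{9} - 11\right) 0} = \sqrt{398 - 0} = \sqrt{398 + 0} = \sqrt{398}$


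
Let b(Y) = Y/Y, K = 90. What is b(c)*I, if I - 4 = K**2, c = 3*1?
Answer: 8104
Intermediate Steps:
c = 3
I = 8104 (I = 4 + 90**2 = 4 + 8100 = 8104)
b(Y) = 1
b(c)*I = 1*8104 = 8104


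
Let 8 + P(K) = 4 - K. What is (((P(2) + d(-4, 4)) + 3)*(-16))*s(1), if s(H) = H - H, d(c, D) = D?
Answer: 0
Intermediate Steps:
P(K) = -4 - K (P(K) = -8 + (4 - K) = -4 - K)
s(H) = 0
(((P(2) + d(-4, 4)) + 3)*(-16))*s(1) = ((((-4 - 1*2) + 4) + 3)*(-16))*0 = ((((-4 - 2) + 4) + 3)*(-16))*0 = (((-6 + 4) + 3)*(-16))*0 = ((-2 + 3)*(-16))*0 = (1*(-16))*0 = -16*0 = 0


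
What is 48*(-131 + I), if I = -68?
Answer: -9552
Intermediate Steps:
48*(-131 + I) = 48*(-131 - 68) = 48*(-199) = -9552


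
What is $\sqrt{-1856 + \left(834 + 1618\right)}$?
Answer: $2 \sqrt{149} \approx 24.413$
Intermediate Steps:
$\sqrt{-1856 + \left(834 + 1618\right)} = \sqrt{-1856 + 2452} = \sqrt{596} = 2 \sqrt{149}$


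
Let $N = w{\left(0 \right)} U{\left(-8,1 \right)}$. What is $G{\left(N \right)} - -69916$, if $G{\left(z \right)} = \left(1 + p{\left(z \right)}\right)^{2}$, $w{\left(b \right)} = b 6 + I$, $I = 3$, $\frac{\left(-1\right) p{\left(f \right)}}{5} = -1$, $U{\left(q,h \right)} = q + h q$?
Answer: $69952$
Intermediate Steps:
$p{\left(f \right)} = 5$ ($p{\left(f \right)} = \left(-5\right) \left(-1\right) = 5$)
$w{\left(b \right)} = 3 + 6 b$ ($w{\left(b \right)} = b 6 + 3 = 6 b + 3 = 3 + 6 b$)
$N = -48$ ($N = \left(3 + 6 \cdot 0\right) \left(- 8 \left(1 + 1\right)\right) = \left(3 + 0\right) \left(\left(-8\right) 2\right) = 3 \left(-16\right) = -48$)
$G{\left(z \right)} = 36$ ($G{\left(z \right)} = \left(1 + 5\right)^{2} = 6^{2} = 36$)
$G{\left(N \right)} - -69916 = 36 - -69916 = 36 + 69916 = 69952$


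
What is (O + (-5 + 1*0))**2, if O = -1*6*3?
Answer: 529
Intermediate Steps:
O = -18 (O = -6*3 = -18)
(O + (-5 + 1*0))**2 = (-18 + (-5 + 1*0))**2 = (-18 + (-5 + 0))**2 = (-18 - 5)**2 = (-23)**2 = 529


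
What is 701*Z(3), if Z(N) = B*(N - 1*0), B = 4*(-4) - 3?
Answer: -39957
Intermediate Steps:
B = -19 (B = -16 - 3 = -19)
Z(N) = -19*N (Z(N) = -19*(N - 1*0) = -19*(N + 0) = -19*N)
701*Z(3) = 701*(-19*3) = 701*(-57) = -39957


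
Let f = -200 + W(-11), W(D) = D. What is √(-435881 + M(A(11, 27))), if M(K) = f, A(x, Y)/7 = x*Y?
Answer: 2*I*√109023 ≈ 660.37*I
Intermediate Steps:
A(x, Y) = 7*Y*x (A(x, Y) = 7*(x*Y) = 7*(Y*x) = 7*Y*x)
f = -211 (f = -200 - 11 = -211)
M(K) = -211
√(-435881 + M(A(11, 27))) = √(-435881 - 211) = √(-436092) = 2*I*√109023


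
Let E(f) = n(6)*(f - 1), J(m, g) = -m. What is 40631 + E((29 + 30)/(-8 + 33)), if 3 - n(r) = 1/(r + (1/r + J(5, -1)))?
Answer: 1422187/35 ≈ 40634.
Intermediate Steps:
n(r) = 3 - 1/(-5 + r + 1/r) (n(r) = 3 - 1/(r + (1/r - 1*5)) = 3 - 1/(r + (1/r - 5)) = 3 - 1/(r + (-5 + 1/r)) = 3 - 1/(-5 + r + 1/r))
E(f) = -15/7 + 15*f/7 (E(f) = ((3 - 16*6 + 3*6²)/(1 + 6² - 5*6))*(f - 1) = ((3 - 96 + 3*36)/(1 + 36 - 30))*(-1 + f) = ((3 - 96 + 108)/7)*(-1 + f) = ((⅐)*15)*(-1 + f) = 15*(-1 + f)/7 = -15/7 + 15*f/7)
40631 + E((29 + 30)/(-8 + 33)) = 40631 + (-15/7 + 15*((29 + 30)/(-8 + 33))/7) = 40631 + (-15/7 + 15*(59/25)/7) = 40631 + (-15/7 + 15*(59*(1/25))/7) = 40631 + (-15/7 + (15/7)*(59/25)) = 40631 + (-15/7 + 177/35) = 40631 + 102/35 = 1422187/35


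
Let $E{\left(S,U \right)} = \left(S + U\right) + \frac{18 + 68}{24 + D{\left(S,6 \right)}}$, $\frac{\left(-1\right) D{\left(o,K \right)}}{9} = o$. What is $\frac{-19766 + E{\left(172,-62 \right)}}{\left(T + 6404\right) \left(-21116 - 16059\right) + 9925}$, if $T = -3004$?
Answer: $\frac{2995583}{19261085430} \approx 0.00015553$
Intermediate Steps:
$D{\left(o,K \right)} = - 9 o$
$E{\left(S,U \right)} = S + U + \frac{86}{24 - 9 S}$ ($E{\left(S,U \right)} = \left(S + U\right) + \frac{18 + 68}{24 - 9 S} = \left(S + U\right) + \frac{86}{24 - 9 S} = S + U + \frac{86}{24 - 9 S}$)
$\frac{-19766 + E{\left(172,-62 \right)}}{\left(T + 6404\right) \left(-21116 - 16059\right) + 9925} = \frac{-19766 + \frac{-86 - 4128 - -1488 + 9 \cdot 172^{2} + 9 \cdot 172 \left(-62\right)}{3 \left(-8 + 3 \cdot 172\right)}}{\left(-3004 + 6404\right) \left(-21116 - 16059\right) + 9925} = \frac{-19766 + \frac{-86 - 4128 + 1488 + 9 \cdot 29584 - 95976}{3 \left(-8 + 516\right)}}{3400 \left(-37175\right) + 9925} = \frac{-19766 + \frac{-86 - 4128 + 1488 + 266256 - 95976}{3 \cdot 508}}{-126395000 + 9925} = \frac{-19766 + \frac{1}{3} \cdot \frac{1}{508} \cdot 167554}{-126385075} = \left(-19766 + \frac{83777}{762}\right) \left(- \frac{1}{126385075}\right) = \left(- \frac{14977915}{762}\right) \left(- \frac{1}{126385075}\right) = \frac{2995583}{19261085430}$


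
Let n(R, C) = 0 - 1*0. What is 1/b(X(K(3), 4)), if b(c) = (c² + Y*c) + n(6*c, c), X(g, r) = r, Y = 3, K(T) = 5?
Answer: 1/28 ≈ 0.035714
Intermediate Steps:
n(R, C) = 0 (n(R, C) = 0 + 0 = 0)
b(c) = c² + 3*c (b(c) = (c² + 3*c) + 0 = c² + 3*c)
1/b(X(K(3), 4)) = 1/(4*(3 + 4)) = 1/(4*7) = 1/28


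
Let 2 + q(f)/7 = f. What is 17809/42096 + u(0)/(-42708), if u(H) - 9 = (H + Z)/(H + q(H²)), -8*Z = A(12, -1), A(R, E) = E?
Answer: 1773819329/4194950592 ≈ 0.42285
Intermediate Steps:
Z = ⅛ (Z = -⅛*(-1) = ⅛ ≈ 0.12500)
q(f) = -14 + 7*f
u(H) = 9 + (⅛ + H)/(-14 + H + 7*H²) (u(H) = 9 + (H + ⅛)/(H + (-14 + 7*H²)) = 9 + (⅛ + H)/(-14 + H + 7*H²))
17809/42096 + u(0)/(-42708) = 17809/42096 + ((-1007 + 80*0 + 504*0²)/(8*(-14 + 0 + 7*0²)))/(-42708) = 17809*(1/42096) + ((-1007 + 0 + 504*0)/(8*(-14 + 0 + 7*0)))*(-1/42708) = 17809/42096 + ((-1007 + 0 + 0)/(8*(-14 + 0 + 0)))*(-1/42708) = 17809/42096 + ((⅛)*(-1007)/(-14))*(-1/42708) = 17809/42096 + ((⅛)*(-1/14)*(-1007))*(-1/42708) = 17809/42096 + (1007/112)*(-1/42708) = 17809/42096 - 1007/4783296 = 1773819329/4194950592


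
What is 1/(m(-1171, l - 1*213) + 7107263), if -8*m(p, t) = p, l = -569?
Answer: 8/56859275 ≈ 1.4070e-7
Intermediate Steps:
m(p, t) = -p/8
1/(m(-1171, l - 1*213) + 7107263) = 1/(-⅛*(-1171) + 7107263) = 1/(1171/8 + 7107263) = 1/(56859275/8) = 8/56859275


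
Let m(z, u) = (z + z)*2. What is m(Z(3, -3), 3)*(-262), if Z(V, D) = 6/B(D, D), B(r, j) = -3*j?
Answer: -2096/3 ≈ -698.67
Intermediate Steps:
Z(V, D) = -2/D (Z(V, D) = 6/((-3*D)) = 6*(-1/(3*D)) = -2/D)
m(z, u) = 4*z (m(z, u) = (2*z)*2 = 4*z)
m(Z(3, -3), 3)*(-262) = (4*(-2/(-3)))*(-262) = (4*(-2*(-1/3)))*(-262) = (4*(2/3))*(-262) = (8/3)*(-262) = -2096/3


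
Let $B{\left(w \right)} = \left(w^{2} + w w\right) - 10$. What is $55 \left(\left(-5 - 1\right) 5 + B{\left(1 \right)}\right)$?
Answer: $-2090$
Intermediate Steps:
$B{\left(w \right)} = -10 + 2 w^{2}$ ($B{\left(w \right)} = \left(w^{2} + w^{2}\right) - 10 = 2 w^{2} - 10 = -10 + 2 w^{2}$)
$55 \left(\left(-5 - 1\right) 5 + B{\left(1 \right)}\right) = 55 \left(\left(-5 - 1\right) 5 - \left(10 - 2 \cdot 1^{2}\right)\right) = 55 \left(\left(-6\right) 5 + \left(-10 + 2 \cdot 1\right)\right) = 55 \left(-30 + \left(-10 + 2\right)\right) = 55 \left(-30 - 8\right) = 55 \left(-38\right) = -2090$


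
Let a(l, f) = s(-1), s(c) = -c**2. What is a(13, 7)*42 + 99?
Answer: 57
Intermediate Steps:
a(l, f) = -1 (a(l, f) = -1*(-1)**2 = -1*1 = -1)
a(13, 7)*42 + 99 = -1*42 + 99 = -42 + 99 = 57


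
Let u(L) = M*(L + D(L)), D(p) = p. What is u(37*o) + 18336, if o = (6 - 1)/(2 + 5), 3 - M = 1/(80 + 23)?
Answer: 1904888/103 ≈ 18494.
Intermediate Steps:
M = 308/103 (M = 3 - 1/(80 + 23) = 3 - 1/103 = 308/103 ≈ 2.9903)
o = 5/7 ≈ 0.71429
u(L) = 616*L/103 (u(L) = 308*(L + L)/103 = 308*(2*L)/103 = 616*L/103)
u(37*o) + 18336 = 616*(37*(5/7))/103 + 18336 = (616/103)*(185/7) + 18336 = 16280/103 + 18336 = 1904888/103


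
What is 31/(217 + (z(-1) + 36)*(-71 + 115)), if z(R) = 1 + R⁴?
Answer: 31/1889 ≈ 0.016411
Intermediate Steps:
31/(217 + (z(-1) + 36)*(-71 + 115)) = 31/(217 + ((1 + (-1)⁴) + 36)*(-71 + 115)) = 31/(217 + ((1 + 1) + 36)*44) = 31/(217 + (2 + 36)*44) = 31/(217 + 38*44) = 31/(217 + 1672) = 31/1889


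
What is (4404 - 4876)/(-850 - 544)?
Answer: 236/697 ≈ 0.33859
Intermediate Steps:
(4404 - 4876)/(-850 - 544) = -472/(-1394) = -472*(-1/1394) = 236/697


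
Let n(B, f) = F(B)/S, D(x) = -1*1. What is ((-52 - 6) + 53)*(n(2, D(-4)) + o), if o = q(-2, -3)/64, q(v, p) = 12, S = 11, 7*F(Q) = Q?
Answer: -1315/1232 ≈ -1.0674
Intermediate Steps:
F(Q) = Q/7
D(x) = -1
o = 3/16 (o = 12/64 = 12*(1/64) = 3/16 ≈ 0.18750)
n(B, f) = B/77 (n(B, f) = (B/7)/11 = (B/7)*(1/11) = B/77)
((-52 - 6) + 53)*(n(2, D(-4)) + o) = ((-52 - 6) + 53)*((1/77)*2 + 3/16) = (-58 + 53)*(2/77 + 3/16) = -5*263/1232 = -1315/1232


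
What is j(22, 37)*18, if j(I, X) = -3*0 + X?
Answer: 666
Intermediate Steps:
j(I, X) = X (j(I, X) = 0 + X = X)
j(22, 37)*18 = 37*18 = 666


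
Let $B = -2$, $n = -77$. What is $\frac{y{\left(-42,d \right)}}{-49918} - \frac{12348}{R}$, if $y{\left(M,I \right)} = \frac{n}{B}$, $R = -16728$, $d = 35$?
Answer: $\frac{4664723}{6325972} \approx 0.73739$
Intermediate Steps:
$y{\left(M,I \right)} = \frac{77}{2}$ ($y{\left(M,I \right)} = - \frac{77}{-2} = \left(-77\right) \left(- \frac{1}{2}\right) = \frac{77}{2}$)
$\frac{y{\left(-42,d \right)}}{-49918} - \frac{12348}{R} = \frac{77}{2 \left(-49918\right)} - \frac{12348}{-16728} = \frac{77}{2} \left(- \frac{1}{49918}\right) - - \frac{1029}{1394} = - \frac{7}{9076} + \frac{1029}{1394} = \frac{4664723}{6325972}$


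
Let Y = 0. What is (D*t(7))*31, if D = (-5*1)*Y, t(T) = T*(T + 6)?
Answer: 0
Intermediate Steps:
t(T) = T*(6 + T)
D = 0 (D = -5*1*0 = -5*0 = 0)
(D*t(7))*31 = (0*(7*(6 + 7)))*31 = (0*(7*13))*31 = (0*91)*31 = 0*31 = 0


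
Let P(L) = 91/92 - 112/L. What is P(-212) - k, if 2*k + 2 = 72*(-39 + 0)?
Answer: 6858179/4876 ≈ 1406.5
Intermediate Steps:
k = -1405 (k = -1 + (72*(-39 + 0))/2 = -1 + (72*(-39))/2 = -1 + (½)*(-2808) = -1 - 1404 = -1405)
P(L) = 91/92 - 112/L (P(L) = 91*(1/92) - 112/L = 91/92 - 112/L)
P(-212) - k = (91/92 - 112/(-212)) - 1*(-1405) = (91/92 - 112*(-1/212)) + 1405 = (91/92 + 28/53) + 1405 = 7399/4876 + 1405 = 6858179/4876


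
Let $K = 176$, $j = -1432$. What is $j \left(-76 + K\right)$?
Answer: $-143200$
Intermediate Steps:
$j \left(-76 + K\right) = - 1432 \left(-76 + 176\right) = \left(-1432\right) 100 = -143200$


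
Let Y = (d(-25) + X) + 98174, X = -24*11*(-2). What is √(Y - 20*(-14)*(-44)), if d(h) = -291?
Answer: √86091 ≈ 293.41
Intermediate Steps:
X = 528 (X = -264*(-2) = 528)
Y = 98411 (Y = (-291 + 528) + 98174 = 237 + 98174 = 98411)
√(Y - 20*(-14)*(-44)) = √(98411 - 20*(-14)*(-44)) = √(98411 + 280*(-44)) = √(98411 - 12320) = √86091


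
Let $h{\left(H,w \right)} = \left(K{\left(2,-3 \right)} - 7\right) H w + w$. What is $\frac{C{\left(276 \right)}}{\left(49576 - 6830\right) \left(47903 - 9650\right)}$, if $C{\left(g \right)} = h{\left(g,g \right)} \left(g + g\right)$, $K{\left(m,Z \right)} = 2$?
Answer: $- \frac{35015568}{272527123} \approx -0.12848$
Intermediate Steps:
$h{\left(H,w \right)} = w - 5 H w$ ($h{\left(H,w \right)} = \left(2 - 7\right) H w + w = - 5 H w + w = w - 5 H w$)
$C{\left(g \right)} = 2 g^{2} \left(1 - 5 g\right)$ ($C{\left(g \right)} = g \left(1 - 5 g\right) \left(g + g\right) = g \left(1 - 5 g\right) 2 g = 2 g^{2} \left(1 - 5 g\right)$)
$\frac{C{\left(276 \right)}}{\left(49576 - 6830\right) \left(47903 - 9650\right)} = \frac{276^{2} \left(2 - 2760\right)}{\left(49576 - 6830\right) \left(47903 - 9650\right)} = \frac{76176 \left(2 - 2760\right)}{42746 \cdot 38253} = \frac{76176 \left(-2758\right)}{1635162738} = \left(-210093408\right) \frac{1}{1635162738} = - \frac{35015568}{272527123}$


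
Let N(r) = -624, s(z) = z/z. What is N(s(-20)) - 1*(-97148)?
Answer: 96524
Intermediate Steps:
s(z) = 1
N(s(-20)) - 1*(-97148) = -624 - 1*(-97148) = -624 + 97148 = 96524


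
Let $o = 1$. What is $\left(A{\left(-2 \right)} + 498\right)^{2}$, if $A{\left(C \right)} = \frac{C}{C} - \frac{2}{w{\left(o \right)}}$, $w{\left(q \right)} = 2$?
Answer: $248004$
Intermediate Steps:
$A{\left(C \right)} = 0$ ($A{\left(C \right)} = \frac{C}{C} - \frac{2}{2} = 1 - 1 = 0$)
$\left(A{\left(-2 \right)} + 498\right)^{2} = \left(0 + 498\right)^{2} = 498^{2} = 248004$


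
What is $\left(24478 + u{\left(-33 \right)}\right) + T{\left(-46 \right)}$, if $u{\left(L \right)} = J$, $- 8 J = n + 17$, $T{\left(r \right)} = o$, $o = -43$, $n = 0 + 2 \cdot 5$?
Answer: $\frac{195453}{8} \approx 24432.0$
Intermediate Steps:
$n = 10$ ($n = 0 + 10 = 10$)
$T{\left(r \right)} = -43$
$J = - \frac{27}{8}$ ($J = - \frac{10 + 17}{8} = \left(- \frac{1}{8}\right) 27 = - \frac{27}{8} \approx -3.375$)
$u{\left(L \right)} = - \frac{27}{8}$
$\left(24478 + u{\left(-33 \right)}\right) + T{\left(-46 \right)} = \left(24478 - \frac{27}{8}\right) - 43 = \frac{195797}{8} - 43 = \frac{195453}{8}$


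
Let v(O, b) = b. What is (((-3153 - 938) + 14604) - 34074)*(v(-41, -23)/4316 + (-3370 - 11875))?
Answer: 1550253554523/4316 ≈ 3.5919e+8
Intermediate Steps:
(((-3153 - 938) + 14604) - 34074)*(v(-41, -23)/4316 + (-3370 - 11875)) = (((-3153 - 938) + 14604) - 34074)*(-23/4316 + (-3370 - 11875)) = ((-4091 + 14604) - 34074)*(-23*1/4316 - 15245) = (10513 - 34074)*(-23/4316 - 15245) = -23561*(-65797443/4316) = 1550253554523/4316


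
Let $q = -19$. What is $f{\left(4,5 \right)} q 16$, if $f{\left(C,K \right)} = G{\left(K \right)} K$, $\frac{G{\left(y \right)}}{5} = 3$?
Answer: $-22800$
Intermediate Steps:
$G{\left(y \right)} = 15$ ($G{\left(y \right)} = 5 \cdot 3 = 15$)
$f{\left(C,K \right)} = 15 K$
$f{\left(4,5 \right)} q 16 = 15 \cdot 5 \left(-19\right) 16 = 75 \left(-19\right) 16 = \left(-1425\right) 16 = -22800$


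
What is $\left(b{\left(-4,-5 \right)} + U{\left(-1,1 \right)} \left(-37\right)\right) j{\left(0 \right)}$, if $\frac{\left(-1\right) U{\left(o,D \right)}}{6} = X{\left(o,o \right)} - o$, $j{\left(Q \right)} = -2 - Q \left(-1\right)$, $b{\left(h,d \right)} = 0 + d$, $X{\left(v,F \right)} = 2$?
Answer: $-1322$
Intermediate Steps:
$b{\left(h,d \right)} = d$
$j{\left(Q \right)} = -2 + Q$ ($j{\left(Q \right)} = -2 - - Q = -2 + Q$)
$U{\left(o,D \right)} = -12 + 6 o$ ($U{\left(o,D \right)} = - 6 \left(2 - o\right) = -12 + 6 o$)
$\left(b{\left(-4,-5 \right)} + U{\left(-1,1 \right)} \left(-37\right)\right) j{\left(0 \right)} = \left(-5 + \left(-12 + 6 \left(-1\right)\right) \left(-37\right)\right) \left(-2 + 0\right) = \left(-5 + \left(-12 - 6\right) \left(-37\right)\right) \left(-2\right) = \left(-5 - -666\right) \left(-2\right) = \left(-5 + 666\right) \left(-2\right) = 661 \left(-2\right) = -1322$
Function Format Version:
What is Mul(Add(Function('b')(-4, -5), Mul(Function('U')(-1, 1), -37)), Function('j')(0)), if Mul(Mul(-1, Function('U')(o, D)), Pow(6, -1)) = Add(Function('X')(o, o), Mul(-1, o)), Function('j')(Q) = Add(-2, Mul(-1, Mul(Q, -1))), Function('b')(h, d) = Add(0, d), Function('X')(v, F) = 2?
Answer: -1322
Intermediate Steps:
Function('b')(h, d) = d
Function('j')(Q) = Add(-2, Q) (Function('j')(Q) = Add(-2, Mul(-1, Mul(-1, Q))) = Add(-2, Q))
Function('U')(o, D) = Add(-12, Mul(6, o)) (Function('U')(o, D) = Mul(-6, Add(2, Mul(-1, o))) = Add(-12, Mul(6, o)))
Mul(Add(Function('b')(-4, -5), Mul(Function('U')(-1, 1), -37)), Function('j')(0)) = Mul(Add(-5, Mul(Add(-12, Mul(6, -1)), -37)), Add(-2, 0)) = Mul(Add(-5, Mul(Add(-12, -6), -37)), -2) = Mul(Add(-5, Mul(-18, -37)), -2) = Mul(Add(-5, 666), -2) = Mul(661, -2) = -1322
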